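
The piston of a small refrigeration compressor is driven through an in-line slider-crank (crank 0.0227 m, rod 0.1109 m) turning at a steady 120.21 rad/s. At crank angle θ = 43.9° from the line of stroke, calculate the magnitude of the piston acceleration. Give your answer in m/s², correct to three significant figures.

240

ω = 120.2 rad/s
x(θ) = r cosθ + √(L² − r² sin²θ); with ω constant, a = ω²·d²x/dθ².
d²x/dθ² = −r cosθ − r²(cos2θ)/√u − r⁴ sin²2θ/(4u^{3/2}),  u = L² − r² sin²θ = 0.0120511 m².
Substituting r = 0.0227 m, L = 0.1109 m, θ = 43.9°: d²x/dθ² = -0.016587 m.
a = ω²·d²x/dθ² = (120.2)²·(-0.016587) = -239.69 m/s²;  |a| = 239.69 m/s².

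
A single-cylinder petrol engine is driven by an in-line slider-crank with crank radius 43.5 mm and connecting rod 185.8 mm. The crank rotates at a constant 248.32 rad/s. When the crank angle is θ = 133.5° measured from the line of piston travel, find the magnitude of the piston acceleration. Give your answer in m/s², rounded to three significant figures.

ω = 248.3 rad/s
x(θ) = r cosθ + √(L² − r² sin²θ); with ω constant, a = ω²·d²x/dθ².
d²x/dθ² = −r cosθ − r²(cos2θ)/√u − r⁴ sin²2θ/(4u^{3/2}),  u = L² − r² sin²θ = 0.033526 m².
Substituting r = 0.0435 m, L = 0.1858 m, θ = 133.5°: d²x/dθ² = +0.030339 m.
a = ω²·d²x/dθ² = (248.3)²·(+0.030339) = +1870.8 m/s²;  |a| = 1870.8 m/s².

1870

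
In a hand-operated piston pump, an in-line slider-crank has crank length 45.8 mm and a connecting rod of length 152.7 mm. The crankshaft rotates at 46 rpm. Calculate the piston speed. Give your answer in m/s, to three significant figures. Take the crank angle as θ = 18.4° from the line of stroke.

ω = 2π·46/60 = 4.817 rad/s
For an in-line slider-crank, x = r cosθ + √(L² − r² sin²θ), so v = −rω sinθ·[1 + r cosθ/√(L² − r² sin²θ)].
With r = 0.0458 m, L = 0.1527 m, θ = 18.4°: √(L² − r² sin²θ) = 0.15201 m.
v = −0.0458·4.817·0.31565·[1 + 0.0458·0.94888/0.15201] = -0.089549 m/s.
|v| = 0.089549 m/s.

0.0895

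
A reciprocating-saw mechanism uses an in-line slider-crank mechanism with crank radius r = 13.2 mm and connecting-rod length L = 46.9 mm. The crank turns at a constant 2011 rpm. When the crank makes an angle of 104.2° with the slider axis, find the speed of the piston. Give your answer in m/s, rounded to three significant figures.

ω = 2π·2011/60 = 210.6 rad/s
For an in-line slider-crank, x = r cosθ + √(L² − r² sin²θ), so v = −rω sinθ·[1 + r cosθ/√(L² − r² sin²θ)].
With r = 0.0132 m, L = 0.0469 m, θ = 104.2°: √(L² − r² sin²θ) = 0.04512 m.
v = −0.0132·210.6·0.96945·[1 + 0.0132·-0.24531/0.04512] = -2.5015 m/s.
|v| = 2.5015 m/s.

2.50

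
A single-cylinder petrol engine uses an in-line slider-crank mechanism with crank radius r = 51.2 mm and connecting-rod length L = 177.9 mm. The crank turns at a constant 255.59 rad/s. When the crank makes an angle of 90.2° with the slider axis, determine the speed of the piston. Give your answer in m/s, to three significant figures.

13.1

ω = 255.6 rad/s
For an in-line slider-crank, x = r cosθ + √(L² − r² sin²θ), so v = −rω sinθ·[1 + r cosθ/√(L² − r² sin²θ)].
With r = 0.0512 m, L = 0.1779 m, θ = 90.2°: √(L² − r² sin²θ) = 0.17037 m.
v = −0.0512·255.6·0.99999·[1 + 0.0512·-0.00349/0.17037] = -13.072 m/s.
|v| = 13.072 m/s.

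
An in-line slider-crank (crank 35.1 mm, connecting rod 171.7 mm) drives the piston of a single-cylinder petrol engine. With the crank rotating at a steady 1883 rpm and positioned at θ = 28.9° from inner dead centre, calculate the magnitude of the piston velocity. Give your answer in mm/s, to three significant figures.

ω = 2π·1883/60 = 197.2 rad/s
For an in-line slider-crank, x = r cosθ + √(L² − r² sin²θ), so v = −rω sinθ·[1 + r cosθ/√(L² − r² sin²θ)].
With r = 0.0351 m, L = 0.1717 m, θ = 28.9°: √(L² − r² sin²θ) = 0.17086 m.
v = −0.0351·197.2·0.48328·[1 + 0.0351·0.87546/0.17086] = -3.9465 m/s.
|v| = 3.9465 m/s = 3946.5 mm/s.

3950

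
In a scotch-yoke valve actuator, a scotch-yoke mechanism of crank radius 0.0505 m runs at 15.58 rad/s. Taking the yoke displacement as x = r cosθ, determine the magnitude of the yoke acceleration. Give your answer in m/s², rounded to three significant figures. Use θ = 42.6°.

ω = 15.58 rad/s
x = r cosθ ⇒ ẍ = −rω² cosθ (ω constant).
|a| = rω²|cosθ| = 0.0505·(15.58)²·|cos 42.6°| = 9.0232 m/s².

9.02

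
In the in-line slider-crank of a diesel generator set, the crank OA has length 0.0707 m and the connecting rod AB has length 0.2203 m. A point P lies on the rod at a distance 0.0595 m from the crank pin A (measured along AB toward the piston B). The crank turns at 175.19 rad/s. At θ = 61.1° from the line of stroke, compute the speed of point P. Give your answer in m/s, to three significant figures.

12.1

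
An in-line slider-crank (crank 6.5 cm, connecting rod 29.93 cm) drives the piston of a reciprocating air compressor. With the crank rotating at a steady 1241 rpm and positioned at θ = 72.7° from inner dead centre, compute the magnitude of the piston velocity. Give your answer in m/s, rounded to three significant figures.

ω = 2π·1241/60 = 130 rad/s
For an in-line slider-crank, x = r cosθ + √(L² − r² sin²θ), so v = −rω sinθ·[1 + r cosθ/√(L² − r² sin²θ)].
With r = 0.065 m, L = 0.2993 m, θ = 72.7°: √(L² − r² sin²θ) = 0.2928 m.
v = −0.065·130·0.95476·[1 + 0.065·0.29737/0.2928] = -8.5975 m/s.
|v| = 8.5975 m/s.

8.60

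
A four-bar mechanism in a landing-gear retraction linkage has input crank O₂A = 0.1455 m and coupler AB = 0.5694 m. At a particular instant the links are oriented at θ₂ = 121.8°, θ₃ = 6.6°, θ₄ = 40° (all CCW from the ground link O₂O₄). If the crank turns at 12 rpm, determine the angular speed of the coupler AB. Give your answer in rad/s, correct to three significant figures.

0.577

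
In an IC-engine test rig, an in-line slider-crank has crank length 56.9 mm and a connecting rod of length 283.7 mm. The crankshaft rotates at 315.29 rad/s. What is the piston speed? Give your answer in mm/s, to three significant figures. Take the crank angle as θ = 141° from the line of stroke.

9520

ω = 315.3 rad/s
For an in-line slider-crank, x = r cosθ + √(L² − r² sin²θ), so v = −rω sinθ·[1 + r cosθ/√(L² − r² sin²θ)].
With r = 0.0569 m, L = 0.2837 m, θ = 141°: √(L² − r² sin²θ) = 0.28143 m.
v = −0.0569·315.3·0.62932·[1 + 0.0569·-0.77715/0.28143] = -9.5161 m/s.
|v| = 9.5161 m/s = 9516.1 mm/s.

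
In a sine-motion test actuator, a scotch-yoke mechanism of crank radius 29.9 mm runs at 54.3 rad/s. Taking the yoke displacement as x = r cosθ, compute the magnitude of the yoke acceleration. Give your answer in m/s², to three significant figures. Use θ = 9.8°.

86.9

ω = 54.3 rad/s
x = r cosθ ⇒ ẍ = −rω² cosθ (ω constant).
|a| = rω²|cosθ| = 0.0299·(54.3)²·|cos 9.8°| = 86.873 m/s².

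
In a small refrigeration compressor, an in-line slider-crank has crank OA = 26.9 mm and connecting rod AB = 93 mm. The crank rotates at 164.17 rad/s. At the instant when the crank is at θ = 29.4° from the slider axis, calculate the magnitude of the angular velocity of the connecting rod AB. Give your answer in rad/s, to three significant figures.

41.8

ω = 164.2 rad/s
The rod makes angle φ with the slider axis where L sinφ = r sinθ; differentiating, L cosφ·φ̇ = r ω cosθ.
L cosφ = √(L² − r² sin²θ) = 0.092058 m.
|ω_rod| = r ω |cosθ| / √(L² − r² sin²θ) = 0.0269·164.2·0.87121/0.092058 = 41.794 rad/s.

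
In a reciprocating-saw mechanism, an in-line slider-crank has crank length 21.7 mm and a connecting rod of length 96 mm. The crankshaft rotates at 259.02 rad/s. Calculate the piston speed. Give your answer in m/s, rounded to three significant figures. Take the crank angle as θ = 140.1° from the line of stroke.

ω = 259 rad/s
For an in-line slider-crank, x = r cosθ + √(L² − r² sin²θ), so v = −rω sinθ·[1 + r cosθ/√(L² − r² sin²θ)].
With r = 0.0217 m, L = 0.096 m, θ = 140.1°: √(L² − r² sin²θ) = 0.094986 m.
v = −0.0217·259·0.64145·[1 + 0.0217·-0.76717/0.094986] = -2.9735 m/s.
|v| = 2.9735 m/s.

2.97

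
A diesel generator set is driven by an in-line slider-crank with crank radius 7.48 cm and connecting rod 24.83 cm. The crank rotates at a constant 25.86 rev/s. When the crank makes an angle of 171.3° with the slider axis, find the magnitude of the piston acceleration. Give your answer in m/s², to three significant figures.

1380

ω = 2π·25.9 = 162.5 rad/s
x(θ) = r cosθ + √(L² − r² sin²θ); with ω constant, a = ω²·d²x/dθ².
d²x/dθ² = −r cosθ − r²(cos2θ)/√u − r⁴ sin²2θ/(4u^{3/2}),  u = L² − r² sin²θ = 0.0615249 m².
Substituting r = 0.0748 m, L = 0.2483 m, θ = 171.3°: d²x/dθ² = +0.052369 m.
a = ω²·d²x/dθ² = (162.5)²·(+0.052369) = +1382.6 m/s²;  |a| = 1382.6 m/s².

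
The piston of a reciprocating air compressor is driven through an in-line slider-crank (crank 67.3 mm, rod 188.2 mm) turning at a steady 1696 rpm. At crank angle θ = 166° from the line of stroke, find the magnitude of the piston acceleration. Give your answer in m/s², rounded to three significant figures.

1380

ω = 2π·1696/60 = 177.6 rad/s
x(θ) = r cosθ + √(L² − r² sin²θ); with ω constant, a = ω²·d²x/dθ².
d²x/dθ² = −r cosθ − r²(cos2θ)/√u − r⁴ sin²2θ/(4u^{3/2}),  u = L² − r² sin²θ = 0.0351542 m².
Substituting r = 0.0673 m, L = 0.1882 m, θ = 166°: d²x/dθ² = +0.0438 m.
a = ω²·d²x/dθ² = (177.6)²·(+0.0438) = +1381.6 m/s²;  |a| = 1381.6 m/s².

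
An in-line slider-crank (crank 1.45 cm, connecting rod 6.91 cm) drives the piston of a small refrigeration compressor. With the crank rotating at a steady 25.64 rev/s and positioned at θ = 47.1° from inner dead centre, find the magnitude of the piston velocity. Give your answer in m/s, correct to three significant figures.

1.96

ω = 2π·25.6 = 161.1 rad/s
For an in-line slider-crank, x = r cosθ + √(L² − r² sin²θ), so v = −rω sinθ·[1 + r cosθ/√(L² − r² sin²θ)].
With r = 0.0145 m, L = 0.0691 m, θ = 47.1°: √(L² − r² sin²θ) = 0.068279 m.
v = −0.0145·161.1·0.73254·[1 + 0.0145·0.68072/0.068279] = -1.9586 m/s.
|v| = 1.9586 m/s.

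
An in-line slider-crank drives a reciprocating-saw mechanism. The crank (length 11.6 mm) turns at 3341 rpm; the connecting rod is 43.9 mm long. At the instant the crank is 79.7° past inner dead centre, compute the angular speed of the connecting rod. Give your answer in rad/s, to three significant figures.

ω = 349.9 rad/s (converted from 3341 rpm).
The rod makes angle φ with the slider axis where L sinφ = r sinθ; differentiating, L cosφ·φ̇ = r ω cosθ.
L cosφ = √(L² − r² sin²θ) = 0.04239 m.
|ω_rod| = r ω |cosθ| / √(L² − r² sin²θ) = 0.0116·349.9·0.17880/0.04239 = 17.119 rad/s.

17.1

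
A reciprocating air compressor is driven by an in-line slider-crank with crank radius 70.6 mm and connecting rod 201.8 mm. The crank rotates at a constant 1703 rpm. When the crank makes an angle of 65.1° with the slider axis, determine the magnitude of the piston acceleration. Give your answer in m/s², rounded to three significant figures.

427

ω = 2π·1703/60 = 178.3 rad/s
x(θ) = r cosθ + √(L² − r² sin²θ); with ω constant, a = ω²·d²x/dθ².
d²x/dθ² = −r cosθ − r²(cos2θ)/√u − r⁴ sin²2θ/(4u^{3/2}),  u = L² − r² sin²θ = 0.0366225 m².
Substituting r = 0.0706 m, L = 0.2018 m, θ = 65.1°: d²x/dθ² = -0.013431 m.
a = ω²·d²x/dθ² = (178.3)²·(-0.013431) = -427.16 m/s²;  |a| = 427.16 m/s².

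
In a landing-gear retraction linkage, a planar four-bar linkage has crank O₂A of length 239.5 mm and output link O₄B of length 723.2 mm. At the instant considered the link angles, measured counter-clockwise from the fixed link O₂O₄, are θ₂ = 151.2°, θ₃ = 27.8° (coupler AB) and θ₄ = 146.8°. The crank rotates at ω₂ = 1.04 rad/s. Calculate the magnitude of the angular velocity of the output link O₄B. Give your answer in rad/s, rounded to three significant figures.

ω₂ = 1.04 rad/s
Differentiating the loop-closure r₂e^{iθ₂}+r₃e^{iθ₃}=r₁+r₄e^{iθ₄} gives r₂ω₂e^{iθ₂}+r₃ω₃e^{iθ₃}=r₄ω₄e^{iθ₄}.
Eliminating the other unknown: ω₄ = r₂ω₂ sin(θ₂−θ₃) / [r₄ sin(θ₄−θ₃)].
Numerator sine = +0.83485; denominator sine = +0.87462.
Result = 0.2395·1.04·(+0.83485) / (0.7232·(+0.87462)) = +0.32875 rad/s; magnitude 0.32875 rad/s.

0.329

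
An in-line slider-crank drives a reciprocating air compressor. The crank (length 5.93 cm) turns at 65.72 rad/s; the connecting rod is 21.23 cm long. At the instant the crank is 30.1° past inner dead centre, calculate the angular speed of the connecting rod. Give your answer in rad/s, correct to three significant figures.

16.0

ω = 65.72 rad/s
The rod makes angle φ with the slider axis where L sinφ = r sinθ; differentiating, L cosφ·φ̇ = r ω cosθ.
L cosφ = √(L² − r² sin²θ) = 0.21021 m.
|ω_rod| = r ω |cosθ| / √(L² − r² sin²θ) = 0.0593·65.72·0.86515/0.21021 = 16.04 rad/s.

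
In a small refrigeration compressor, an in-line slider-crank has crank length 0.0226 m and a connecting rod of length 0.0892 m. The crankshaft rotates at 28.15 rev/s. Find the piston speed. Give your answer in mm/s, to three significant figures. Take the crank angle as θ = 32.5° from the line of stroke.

2610

ω = 2π·28.1 = 176.9 rad/s
For an in-line slider-crank, x = r cosθ + √(L² − r² sin²θ), so v = −rω sinθ·[1 + r cosθ/√(L² − r² sin²θ)].
With r = 0.0226 m, L = 0.0892 m, θ = 32.5°: √(L² − r² sin²θ) = 0.08837 m.
v = −0.0226·176.9·0.53730·[1 + 0.0226·0.84339/0.08837] = -2.611 m/s.
|v| = 2.611 m/s = 2611 mm/s.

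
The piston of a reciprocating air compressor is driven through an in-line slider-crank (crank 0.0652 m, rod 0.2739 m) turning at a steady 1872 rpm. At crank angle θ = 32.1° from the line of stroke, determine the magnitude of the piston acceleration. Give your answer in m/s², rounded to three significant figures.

ω = 2π·1872/60 = 196 rad/s
x(θ) = r cosθ + √(L² − r² sin²θ); with ω constant, a = ω²·d²x/dθ².
d²x/dθ² = −r cosθ − r²(cos2θ)/√u − r⁴ sin²2θ/(4u^{3/2}),  u = L² − r² sin²θ = 0.0738208 m².
Substituting r = 0.0652 m, L = 0.2739 m, θ = 32.1°: d²x/dθ² = -0.062225 m.
a = ω²·d²x/dθ² = (196)²·(-0.062225) = -2391.3 m/s²;  |a| = 2391.3 m/s².

2390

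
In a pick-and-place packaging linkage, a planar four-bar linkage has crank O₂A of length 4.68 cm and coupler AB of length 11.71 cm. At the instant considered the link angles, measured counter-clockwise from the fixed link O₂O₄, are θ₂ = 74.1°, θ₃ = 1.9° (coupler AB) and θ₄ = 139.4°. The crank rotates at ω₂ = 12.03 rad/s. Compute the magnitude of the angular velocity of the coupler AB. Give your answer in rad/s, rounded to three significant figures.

ω₂ = 12.03 rad/s
Differentiating the loop-closure r₂e^{iθ₂}+r₃e^{iθ₃}=r₁+r₄e^{iθ₄} gives r₂ω₂e^{iθ₂}+r₃ω₃e^{iθ₃}=r₄ω₄e^{iθ₄}.
Eliminating the other unknown: ω₃ = r₂ω₂ sin(θ₄−θ₂) / [r₃ sin(θ₃−θ₄)].
Numerator sine = +0.90851; denominator sine = -0.67559.
Result = 0.0468·12.03·(+0.90851) / (0.1171·(-0.67559)) = -6.4655 rad/s; magnitude 6.4655 rad/s.

6.47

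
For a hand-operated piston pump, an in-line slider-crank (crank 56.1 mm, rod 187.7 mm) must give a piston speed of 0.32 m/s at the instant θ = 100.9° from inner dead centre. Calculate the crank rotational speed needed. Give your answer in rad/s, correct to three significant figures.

6.17

For an in-line slider-crank, |v_piston| = rω|sinθ|·[1 + r cosθ/√(L² − r² sin²θ)].
With r = 0.0561 m, L = 0.1877 m, θ = 100.9°: the bracketed kinematic factor |dx/dθ| = 0.051831 m.
ω = v/|dx/dθ| = 0.32/0.051831 = 6.1739 rad/s.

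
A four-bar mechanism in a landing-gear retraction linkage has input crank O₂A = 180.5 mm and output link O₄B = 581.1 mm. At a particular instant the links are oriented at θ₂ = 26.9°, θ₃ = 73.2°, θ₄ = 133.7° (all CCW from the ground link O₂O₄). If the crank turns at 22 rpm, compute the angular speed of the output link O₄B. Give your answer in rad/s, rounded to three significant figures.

0.594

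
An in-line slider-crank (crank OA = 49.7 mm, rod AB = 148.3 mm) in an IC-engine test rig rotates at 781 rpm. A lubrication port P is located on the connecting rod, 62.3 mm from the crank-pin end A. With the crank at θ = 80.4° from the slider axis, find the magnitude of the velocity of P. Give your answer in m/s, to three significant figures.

4.13

ω = 81.79 rad/s.  Crank-pin speed |V_A| = rω = 4.0648 m/s, perpendicular to OA.
Rod angle: sinφ = −(r/L) sinθ ⇒ φ = -19.295°; ω_rod = −rω cosθ/√(L²−r²sin²θ) = -4.843 rad/s.
V_P = V_A + ω_rod × AP, with AP = 0.0623 m along the rod.
Components: V_Px = −rω sinθ − a·ω_rod·sinφ = -4.1075 m/s;  V_Py = rω cosθ + a·ω_rod·cosφ = +0.3931 m/s.
|V_P| = √(V_Px² + V_Py²) = 4.1263 m/s.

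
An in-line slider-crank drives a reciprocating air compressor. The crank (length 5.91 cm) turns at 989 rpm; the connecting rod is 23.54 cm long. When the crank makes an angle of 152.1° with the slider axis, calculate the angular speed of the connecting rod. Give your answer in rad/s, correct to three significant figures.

23.1

ω = 103.6 rad/s (converted from 989 rpm).
The rod makes angle φ with the slider axis where L sinφ = r sinθ; differentiating, L cosφ·φ̇ = r ω cosθ.
L cosφ = √(L² − r² sin²θ) = 0.23377 m.
|ω_rod| = r ω |cosθ| / √(L² − r² sin²θ) = 0.0591·103.6·0.88377/0.23377 = 23.14 rad/s.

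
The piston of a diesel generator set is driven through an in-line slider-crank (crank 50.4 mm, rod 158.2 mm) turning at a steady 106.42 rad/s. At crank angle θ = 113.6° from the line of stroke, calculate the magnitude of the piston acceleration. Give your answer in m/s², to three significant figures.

355

ω = 106.4 rad/s
x(θ) = r cosθ + √(L² − r² sin²θ); with ω constant, a = ω²·d²x/dθ².
d²x/dθ² = −r cosθ − r²(cos2θ)/√u − r⁴ sin²2θ/(4u^{3/2}),  u = L² − r² sin²θ = 0.0228942 m².
Substituting r = 0.0504 m, L = 0.1582 m, θ = 113.6°: d²x/dθ² = +0.031333 m.
a = ω²·d²x/dθ² = (106.4)²·(+0.031333) = +354.86 m/s²;  |a| = 354.86 m/s².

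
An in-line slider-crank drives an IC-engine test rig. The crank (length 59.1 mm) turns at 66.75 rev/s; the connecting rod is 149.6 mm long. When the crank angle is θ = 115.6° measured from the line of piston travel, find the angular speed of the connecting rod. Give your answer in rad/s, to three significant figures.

ω = 419.4 rad/s (converted from 66.75 rev/s).
The rod makes angle φ with the slider axis where L sinφ = r sinθ; differentiating, L cosφ·φ̇ = r ω cosθ.
L cosφ = √(L² − r² sin²θ) = 0.13978 m.
|ω_rod| = r ω |cosθ| / √(L² − r² sin²θ) = 0.0591·419.4·0.43209/0.13978 = 76.618 rad/s.

76.6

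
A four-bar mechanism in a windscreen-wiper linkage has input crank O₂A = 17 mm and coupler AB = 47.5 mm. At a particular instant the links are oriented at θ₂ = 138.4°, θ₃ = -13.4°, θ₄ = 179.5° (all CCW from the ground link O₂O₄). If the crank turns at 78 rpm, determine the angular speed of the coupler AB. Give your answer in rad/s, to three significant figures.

8.61

ω₂ = 8.168 rad/s (from 78 rpm).
Differentiating the loop-closure r₂e^{iθ₂}+r₃e^{iθ₃}=r₁+r₄e^{iθ₄} gives r₂ω₂e^{iθ₂}+r₃ω₃e^{iθ₃}=r₄ω₄e^{iθ₄}.
Eliminating the other unknown: ω₃ = r₂ω₂ sin(θ₄−θ₂) / [r₃ sin(θ₃−θ₄)].
Numerator sine = +0.65738; denominator sine = +0.22325.
Result = 0.017·8.168·(+0.65738) / (0.0475·(+0.22325)) = +8.608 rad/s; magnitude 8.608 rad/s.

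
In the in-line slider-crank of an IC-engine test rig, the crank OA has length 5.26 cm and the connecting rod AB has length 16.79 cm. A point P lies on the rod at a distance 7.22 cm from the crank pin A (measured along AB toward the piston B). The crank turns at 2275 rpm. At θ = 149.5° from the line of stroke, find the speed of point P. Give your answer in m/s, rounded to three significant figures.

8.33

ω = 238.2 rad/s.  Crank-pin speed |V_A| = rω = 12.531 m/s, perpendicular to OA.
Rod angle: sinφ = −(r/L) sinθ ⇒ φ = -9.149°; ω_rod = −rω cosθ/√(L²−r²sin²θ) = +65.137 rad/s.
V_P = V_A + ω_rod × AP, with AP = 0.0722 m along the rod.
Components: V_Px = −rω sinθ − a·ω_rod·sinφ = -5.6123 m/s;  V_Py = rω cosθ + a·ω_rod·cosφ = -6.1543 m/s.
|V_P| = √(V_Px² + V_Py²) = 8.3291 m/s.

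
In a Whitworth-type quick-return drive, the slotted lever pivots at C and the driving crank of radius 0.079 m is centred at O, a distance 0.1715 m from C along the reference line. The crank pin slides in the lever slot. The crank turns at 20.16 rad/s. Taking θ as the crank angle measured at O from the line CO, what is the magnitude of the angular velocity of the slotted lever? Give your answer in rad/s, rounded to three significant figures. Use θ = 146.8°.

7.92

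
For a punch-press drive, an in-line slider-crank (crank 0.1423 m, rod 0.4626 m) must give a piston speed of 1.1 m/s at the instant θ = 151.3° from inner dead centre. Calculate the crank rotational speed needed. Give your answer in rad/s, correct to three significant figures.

For an in-line slider-crank, |v_piston| = rω|sinθ|·[1 + r cosθ/√(L² − r² sin²θ)].
With r = 0.1423 m, L = 0.4626 m, θ = 151.3°: the bracketed kinematic factor |dx/dθ| = 0.049693 m.
ω = v/|dx/dθ| = 1.1/0.049693 = 22.136 rad/s.

22.1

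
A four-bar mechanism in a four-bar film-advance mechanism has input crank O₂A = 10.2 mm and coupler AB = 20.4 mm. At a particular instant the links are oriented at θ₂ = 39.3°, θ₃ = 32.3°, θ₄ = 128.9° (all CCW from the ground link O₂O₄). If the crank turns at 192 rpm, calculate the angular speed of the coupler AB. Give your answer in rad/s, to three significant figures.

ω₂ = 20.11 rad/s (from 192 rpm).
Differentiating the loop-closure r₂e^{iθ₂}+r₃e^{iθ₃}=r₁+r₄e^{iθ₄} gives r₂ω₂e^{iθ₂}+r₃ω₃e^{iθ₃}=r₄ω₄e^{iθ₄}.
Eliminating the other unknown: ω₃ = r₂ω₂ sin(θ₄−θ₂) / [r₃ sin(θ₃−θ₄)].
Numerator sine = +0.99998; denominator sine = -0.99337.
Result = 0.0102·20.11·(+0.99998) / (0.0204·(-0.99337)) = -10.12 rad/s; magnitude 10.12 rad/s.

10.1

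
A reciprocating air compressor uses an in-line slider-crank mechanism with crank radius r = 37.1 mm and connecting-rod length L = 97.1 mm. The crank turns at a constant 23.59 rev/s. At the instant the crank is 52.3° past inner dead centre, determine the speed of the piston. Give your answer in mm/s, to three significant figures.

5420

ω = 2π·23.6 = 148.2 rad/s
For an in-line slider-crank, x = r cosθ + √(L² − r² sin²θ), so v = −rω sinθ·[1 + r cosθ/√(L² − r² sin²θ)].
With r = 0.0371 m, L = 0.0971 m, θ = 52.3°: √(L² − r² sin²θ) = 0.092557 m.
v = −0.0371·148.2·0.79122·[1 + 0.0371·0.61153/0.092557] = -5.4174 m/s.
|v| = 5.4174 m/s = 5417.4 mm/s.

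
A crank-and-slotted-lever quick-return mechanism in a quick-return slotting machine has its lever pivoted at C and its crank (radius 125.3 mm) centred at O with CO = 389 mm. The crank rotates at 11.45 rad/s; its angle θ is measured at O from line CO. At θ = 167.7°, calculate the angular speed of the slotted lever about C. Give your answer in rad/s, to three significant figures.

ω = 11.45 rad/s
Crank pin A relative to C: A = (d + r cosθ, r sinθ); lever angle φ = atan2(r sinθ, d + r cosθ).
Differentiating tanφ: φ̇ = rω(d cosθ + r)/(d² + r² + 2dr cosθ).
d² + r² + 2dr cosθ = |CA|² = 0.0717754 m²;  d cosθ + r = -0.25477 m.
|ω_lever| = |0.1253·11.45·-0.25477| / 0.0717754 = 5.0925 rad/s.

5.09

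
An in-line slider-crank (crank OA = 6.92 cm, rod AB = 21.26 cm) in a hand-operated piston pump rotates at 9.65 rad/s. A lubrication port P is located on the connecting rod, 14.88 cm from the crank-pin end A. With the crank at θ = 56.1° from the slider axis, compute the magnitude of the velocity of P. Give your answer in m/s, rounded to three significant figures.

ω = 9.65 rad/s.  Crank-pin speed |V_A| = rω = 0.66778 m/s, perpendicular to OA.
Rod angle: sinφ = −(r/L) sinθ ⇒ φ = -15.674°; ω_rod = −rω cosθ/√(L²−r²sin²θ) = -1.8195 rad/s.
V_P = V_A + ω_rod × AP, with AP = 0.1488 m along the rod.
Components: V_Px = −rω sinθ − a·ω_rod·sinφ = -0.62741 m/s;  V_Py = rω cosθ + a·ω_rod·cosφ = +0.11177 m/s.
|V_P| = √(V_Px² + V_Py²) = 0.63729 m/s.

0.637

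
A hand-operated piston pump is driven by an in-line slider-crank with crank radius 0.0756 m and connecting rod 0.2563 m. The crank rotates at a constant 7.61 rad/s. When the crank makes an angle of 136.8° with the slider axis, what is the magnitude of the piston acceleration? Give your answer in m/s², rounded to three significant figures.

3.08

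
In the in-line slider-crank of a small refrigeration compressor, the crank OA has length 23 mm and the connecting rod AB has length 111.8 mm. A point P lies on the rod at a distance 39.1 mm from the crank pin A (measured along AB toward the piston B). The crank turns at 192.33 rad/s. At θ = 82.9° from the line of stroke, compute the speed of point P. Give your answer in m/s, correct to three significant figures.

ω = 192.3 rad/s.  Crank-pin speed |V_A| = rω = 4.4236 m/s, perpendicular to OA.
Rod angle: sinφ = −(r/L) sinθ ⇒ φ = -11.780°; ω_rod = −rω cosθ/√(L²−r²sin²θ) = -4.9957 rad/s.
V_P = V_A + ω_rod × AP, with AP = 0.0391 m along the rod.
Components: V_Px = −rω sinθ − a·ω_rod·sinφ = -4.4295 m/s;  V_Py = rω cosθ + a·ω_rod·cosφ = +0.35554 m/s.
|V_P| = √(V_Px² + V_Py²) = 4.4438 m/s.

4.44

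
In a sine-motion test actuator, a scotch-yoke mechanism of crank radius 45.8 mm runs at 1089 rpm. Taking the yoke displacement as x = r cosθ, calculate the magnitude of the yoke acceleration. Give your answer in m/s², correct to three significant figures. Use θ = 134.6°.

418

ω = 114 rad/s (from 1089 rpm).
x = r cosθ ⇒ ẍ = −rω² cosθ (ω constant).
|a| = rω²|cosθ| = 0.0458·(114)²·|cos 134.6°| = 418.23 m/s².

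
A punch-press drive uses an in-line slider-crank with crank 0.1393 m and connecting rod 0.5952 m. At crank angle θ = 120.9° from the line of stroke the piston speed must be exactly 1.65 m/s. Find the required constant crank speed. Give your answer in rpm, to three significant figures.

For an in-line slider-crank, |v_piston| = rω|sinθ|·[1 + r cosθ/√(L² − r² sin²θ)].
With r = 0.1393 m, L = 0.5952 m, θ = 120.9°: the bracketed kinematic factor |dx/dθ| = 0.10486 m.
ω = v/|dx/dθ| = 1.65/0.10486 = 15.735 rad/s.
N = 60ω/(2π) = 150.26 rpm.

150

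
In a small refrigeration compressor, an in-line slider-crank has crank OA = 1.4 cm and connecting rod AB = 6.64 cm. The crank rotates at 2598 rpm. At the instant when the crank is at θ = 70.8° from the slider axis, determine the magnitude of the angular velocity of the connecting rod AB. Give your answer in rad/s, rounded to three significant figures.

19.3

ω = 272.1 rad/s (converted from 2598 rpm).
The rod makes angle φ with the slider axis where L sinφ = r sinθ; differentiating, L cosφ·φ̇ = r ω cosθ.
L cosφ = √(L² − r² sin²θ) = 0.06507 m.
|ω_rod| = r ω |cosθ| / √(L² − r² sin²θ) = 0.014·272.1·0.32887/0.06507 = 19.25 rad/s.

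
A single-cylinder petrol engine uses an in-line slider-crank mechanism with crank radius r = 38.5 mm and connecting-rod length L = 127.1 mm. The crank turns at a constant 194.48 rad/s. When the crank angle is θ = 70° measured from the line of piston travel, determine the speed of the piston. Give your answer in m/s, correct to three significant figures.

ω = 194.5 rad/s
For an in-line slider-crank, x = r cosθ + √(L² − r² sin²θ), so v = −rω sinθ·[1 + r cosθ/√(L² − r² sin²θ)].
With r = 0.0385 m, L = 0.1271 m, θ = 70°: √(L² − r² sin²θ) = 0.12184 m.
v = −0.0385·194.5·0.93969·[1 + 0.0385·0.34202/0.12184] = -7.7963 m/s.
|v| = 7.7963 m/s.

7.80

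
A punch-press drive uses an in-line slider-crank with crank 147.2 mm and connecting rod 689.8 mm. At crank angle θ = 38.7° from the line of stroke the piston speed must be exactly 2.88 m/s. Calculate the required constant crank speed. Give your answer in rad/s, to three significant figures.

For an in-line slider-crank, |v_piston| = rω|sinθ|·[1 + r cosθ/√(L² − r² sin²θ)].
With r = 0.1472 m, L = 0.6898 m, θ = 38.7°: the bracketed kinematic factor |dx/dθ| = 0.1075 m.
ω = v/|dx/dθ| = 2.88/0.1075 = 26.79 rad/s.

26.8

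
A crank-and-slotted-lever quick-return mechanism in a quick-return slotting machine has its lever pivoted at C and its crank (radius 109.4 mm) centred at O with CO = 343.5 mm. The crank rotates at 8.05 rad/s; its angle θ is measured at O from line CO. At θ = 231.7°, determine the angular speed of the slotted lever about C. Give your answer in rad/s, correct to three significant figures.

1.09

ω = 8.05 rad/s
Crank pin A relative to C: A = (d + r cosθ, r sinθ); lever angle φ = atan2(r sinθ, d + r cosθ).
Differentiating tanφ: φ̇ = rω(d cosθ + r)/(d² + r² + 2dr cosθ).
d² + r² + 2dr cosθ = |CA|² = 0.0833794 m²;  d cosθ + r = -0.10349 m.
|ω_lever| = |0.1094·8.05·-0.10349| / 0.0833794 = 1.0931 rad/s.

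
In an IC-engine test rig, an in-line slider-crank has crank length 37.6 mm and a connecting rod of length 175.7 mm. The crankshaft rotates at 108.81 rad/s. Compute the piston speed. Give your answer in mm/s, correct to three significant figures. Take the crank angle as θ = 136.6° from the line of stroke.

2370

ω = 108.8 rad/s
For an in-line slider-crank, x = r cosθ + √(L² − r² sin²θ), so v = −rω sinθ·[1 + r cosθ/√(L² − r² sin²θ)].
With r = 0.0376 m, L = 0.1757 m, θ = 136.6°: √(L² − r² sin²θ) = 0.17379 m.
v = −0.0376·108.8·0.68709·[1 + 0.0376·-0.72657/0.17379] = -2.3692 m/s.
|v| = 2.3692 m/s = 2369.2 mm/s.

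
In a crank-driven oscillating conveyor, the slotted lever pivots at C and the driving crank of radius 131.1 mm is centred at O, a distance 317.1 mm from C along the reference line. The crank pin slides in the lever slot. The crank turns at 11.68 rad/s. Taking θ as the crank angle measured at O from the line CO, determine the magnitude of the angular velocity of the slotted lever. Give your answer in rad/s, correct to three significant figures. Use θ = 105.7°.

ω = 11.68 rad/s
Crank pin A relative to C: A = (d + r cosθ, r sinθ); lever angle φ = atan2(r sinθ, d + r cosθ).
Differentiating tanφ: φ̇ = rω(d cosθ + r)/(d² + r² + 2dr cosθ).
d² + r² + 2dr cosθ = |CA|² = 0.0952409 m²;  d cosθ + r = +0.045293 m.
|ω_lever| = |0.1311·11.68·+0.045293| / 0.0952409 = 0.7282 rad/s.

0.728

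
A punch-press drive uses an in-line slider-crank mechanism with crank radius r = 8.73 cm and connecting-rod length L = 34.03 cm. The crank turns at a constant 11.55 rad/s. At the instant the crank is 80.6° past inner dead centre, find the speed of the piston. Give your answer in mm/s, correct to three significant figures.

ω = 11.55 rad/s
For an in-line slider-crank, x = r cosθ + √(L² − r² sin²θ), so v = −rω sinθ·[1 + r cosθ/√(L² − r² sin²θ)].
With r = 0.0873 m, L = 0.3403 m, θ = 80.6°: √(L² − r² sin²θ) = 0.32922 m.
v = −0.0873·11.55·0.98657·[1 + 0.0873·0.16333/0.32922] = -1.0379 m/s.
|v| = 1.0379 m/s = 1037.9 mm/s.

1040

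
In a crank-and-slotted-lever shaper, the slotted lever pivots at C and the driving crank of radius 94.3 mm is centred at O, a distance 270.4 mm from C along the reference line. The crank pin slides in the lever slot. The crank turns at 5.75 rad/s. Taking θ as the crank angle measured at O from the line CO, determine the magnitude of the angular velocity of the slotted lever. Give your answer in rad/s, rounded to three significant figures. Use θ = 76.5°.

0.909

ω = 5.75 rad/s
Crank pin A relative to C: A = (d + r cosθ, r sinθ); lever angle φ = atan2(r sinθ, d + r cosθ).
Differentiating tanφ: φ̇ = rω(d cosθ + r)/(d² + r² + 2dr cosθ).
d² + r² + 2dr cosθ = |CA|² = 0.0939138 m²;  d cosθ + r = +0.15742 m.
|ω_lever| = |0.0943·5.75·+0.15742| / 0.0939138 = 0.90891 rad/s.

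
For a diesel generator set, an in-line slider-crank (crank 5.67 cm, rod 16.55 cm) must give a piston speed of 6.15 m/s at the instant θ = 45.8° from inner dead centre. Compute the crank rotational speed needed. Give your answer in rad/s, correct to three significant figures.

For an in-line slider-crank, |v_piston| = rω|sinθ|·[1 + r cosθ/√(L² − r² sin²θ)].
With r = 0.0567 m, L = 0.1655 m, θ = 45.8°: the bracketed kinematic factor |dx/dθ| = 0.050665 m.
ω = v/|dx/dθ| = 6.15/0.050665 = 121.39 rad/s.

121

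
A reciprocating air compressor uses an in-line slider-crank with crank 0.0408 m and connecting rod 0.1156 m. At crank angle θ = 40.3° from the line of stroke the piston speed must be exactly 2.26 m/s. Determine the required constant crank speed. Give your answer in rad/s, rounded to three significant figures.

67.1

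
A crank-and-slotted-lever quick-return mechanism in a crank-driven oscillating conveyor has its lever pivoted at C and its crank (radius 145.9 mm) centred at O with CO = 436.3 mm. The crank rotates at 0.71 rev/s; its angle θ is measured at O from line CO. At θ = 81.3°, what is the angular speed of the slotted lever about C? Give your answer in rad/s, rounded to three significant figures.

ω = 4.461 rad/s (from 0.71 rev/s).
Crank pin A relative to C: A = (d + r cosθ, r sinθ); lever angle φ = atan2(r sinθ, d + r cosθ).
Differentiating tanφ: φ̇ = rω(d cosθ + r)/(d² + r² + 2dr cosθ).
d² + r² + 2dr cosθ = |CA|² = 0.230902 m²;  d cosθ + r = +0.2119 m.
|ω_lever| = |0.1459·4.461·+0.2119| / 0.230902 = 0.59729 rad/s.

0.597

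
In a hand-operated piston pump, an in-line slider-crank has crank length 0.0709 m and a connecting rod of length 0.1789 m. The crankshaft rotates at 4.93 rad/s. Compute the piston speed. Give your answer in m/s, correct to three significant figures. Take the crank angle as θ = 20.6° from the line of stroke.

ω = 4.93 rad/s
For an in-line slider-crank, x = r cosθ + √(L² − r² sin²θ), so v = −rω sinθ·[1 + r cosθ/√(L² − r² sin²θ)].
With r = 0.0709 m, L = 0.1789 m, θ = 20.6°: √(L² − r² sin²θ) = 0.17715 m.
v = −0.0709·4.93·0.35184·[1 + 0.0709·0.93606/0.17715] = -0.16905 m/s.
|v| = 0.16905 m/s.

0.169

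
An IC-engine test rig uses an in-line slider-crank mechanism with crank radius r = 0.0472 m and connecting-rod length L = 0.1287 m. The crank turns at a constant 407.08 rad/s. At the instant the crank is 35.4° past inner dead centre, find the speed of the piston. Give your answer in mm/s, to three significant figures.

ω = 407.1 rad/s
For an in-line slider-crank, x = r cosθ + √(L² − r² sin²θ), so v = −rω sinθ·[1 + r cosθ/√(L² − r² sin²θ)].
With r = 0.0472 m, L = 0.1287 m, θ = 35.4°: √(L² − r² sin²θ) = 0.12576 m.
v = −0.0472·407.1·0.57928·[1 + 0.0472·0.81513/0.12576] = -14.536 m/s.
|v| = 14.536 m/s = 14536 mm/s.

14500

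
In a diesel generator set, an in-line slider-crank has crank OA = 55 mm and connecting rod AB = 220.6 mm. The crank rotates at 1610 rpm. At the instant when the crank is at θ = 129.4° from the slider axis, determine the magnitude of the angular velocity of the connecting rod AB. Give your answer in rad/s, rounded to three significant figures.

27.2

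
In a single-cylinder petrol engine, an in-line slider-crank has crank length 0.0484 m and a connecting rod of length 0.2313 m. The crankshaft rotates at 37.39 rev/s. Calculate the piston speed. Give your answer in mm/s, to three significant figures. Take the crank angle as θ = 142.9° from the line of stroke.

ω = 2π·37.4 = 234.9 rad/s
For an in-line slider-crank, x = r cosθ + √(L² − r² sin²θ), so v = −rω sinθ·[1 + r cosθ/√(L² − r² sin²θ)].
With r = 0.0484 m, L = 0.2313 m, θ = 142.9°: √(L² − r² sin²θ) = 0.22945 m.
v = −0.0484·234.9·0.60321·[1 + 0.0484·-0.79758/0.22945] = -5.7049 m/s.
|v| = 5.7049 m/s = 5704.9 mm/s.

5700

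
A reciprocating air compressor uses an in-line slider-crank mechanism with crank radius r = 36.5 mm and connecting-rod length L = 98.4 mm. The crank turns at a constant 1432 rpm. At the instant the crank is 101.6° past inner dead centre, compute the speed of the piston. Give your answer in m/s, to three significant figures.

4.93

ω = 2π·1432/60 = 150 rad/s
For an in-line slider-crank, x = r cosθ + √(L² − r² sin²θ), so v = −rω sinθ·[1 + r cosθ/√(L² − r² sin²θ)].
With r = 0.0365 m, L = 0.0984 m, θ = 101.6°: √(L² − r² sin²θ) = 0.091674 m.
v = −0.0365·150·0.97958·[1 + 0.0365·-0.20108/0.091674] = -4.9324 m/s.
|v| = 4.9324 m/s.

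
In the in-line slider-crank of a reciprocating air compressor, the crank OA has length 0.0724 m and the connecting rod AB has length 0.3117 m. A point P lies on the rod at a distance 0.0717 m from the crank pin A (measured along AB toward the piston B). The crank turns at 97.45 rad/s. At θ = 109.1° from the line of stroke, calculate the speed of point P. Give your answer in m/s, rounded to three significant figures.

6.78

ω = 97.45 rad/s.  Crank-pin speed |V_A| = rω = 7.0554 m/s, perpendicular to OA.
Rod angle: sinφ = −(r/L) sinθ ⇒ φ = -12.679°; ω_rod = −rω cosθ/√(L²−r²sin²θ) = +7.5918 rad/s.
V_P = V_A + ω_rod × AP, with AP = 0.0717 m along the rod.
Components: V_Px = −rω sinθ − a·ω_rod·sinφ = -6.5475 m/s;  V_Py = rω cosθ + a·ω_rod·cosφ = -1.7776 m/s.
|V_P| = √(V_Px² + V_Py²) = 6.7845 m/s.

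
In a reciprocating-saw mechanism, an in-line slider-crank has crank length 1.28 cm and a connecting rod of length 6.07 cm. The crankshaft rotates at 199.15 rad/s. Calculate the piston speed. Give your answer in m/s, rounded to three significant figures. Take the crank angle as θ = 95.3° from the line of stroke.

2.49

ω = 199.2 rad/s
For an in-line slider-crank, x = r cosθ + √(L² − r² sin²θ), so v = −rω sinθ·[1 + r cosθ/√(L² − r² sin²θ)].
With r = 0.0128 m, L = 0.0607 m, θ = 95.3°: √(L² − r² sin²θ) = 0.059347 m.
v = −0.0128·199.2·0.99572·[1 + 0.0128·-0.09237/0.059347] = -2.4877 m/s.
|v| = 2.4877 m/s.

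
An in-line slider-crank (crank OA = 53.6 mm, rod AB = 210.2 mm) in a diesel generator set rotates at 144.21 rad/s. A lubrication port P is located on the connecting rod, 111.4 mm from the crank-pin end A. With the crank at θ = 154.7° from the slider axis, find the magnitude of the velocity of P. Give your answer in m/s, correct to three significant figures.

4.38

ω = 144.2 rad/s.  Crank-pin speed |V_A| = rω = 7.7297 m/s, perpendicular to OA.
Rod angle: sinφ = −(r/L) sinθ ⇒ φ = -6.256°; ω_rod = −rω cosθ/√(L²−r²sin²θ) = +33.445 rad/s.
V_P = V_A + ω_rod × AP, with AP = 0.1114 m along the rod.
Components: V_Px = −rω sinθ − a·ω_rod·sinφ = -2.8973 m/s;  V_Py = rω cosθ + a·ω_rod·cosφ = -3.2847 m/s.
|V_P| = √(V_Px² + V_Py²) = 4.3799 m/s.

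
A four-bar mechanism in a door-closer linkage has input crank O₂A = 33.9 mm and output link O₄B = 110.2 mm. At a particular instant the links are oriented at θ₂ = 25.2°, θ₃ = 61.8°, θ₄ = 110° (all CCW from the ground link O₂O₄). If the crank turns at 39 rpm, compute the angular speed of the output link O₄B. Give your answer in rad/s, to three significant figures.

ω₂ = 4.084 rad/s (from 39 rpm).
Differentiating the loop-closure r₂e^{iθ₂}+r₃e^{iθ₃}=r₁+r₄e^{iθ₄} gives r₂ω₂e^{iθ₂}+r₃ω₃e^{iθ₃}=r₄ω₄e^{iθ₄}.
Eliminating the other unknown: ω₄ = r₂ω₂ sin(θ₂−θ₃) / [r₄ sin(θ₄−θ₃)].
Numerator sine = -0.59622; denominator sine = +0.74548.
Result = 0.0339·4.084·(-0.59622) / (0.1102·(+0.74548)) = -1.0048 rad/s; magnitude 1.0048 rad/s.

1.00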